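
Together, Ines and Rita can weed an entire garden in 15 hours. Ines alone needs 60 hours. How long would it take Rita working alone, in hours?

20 hours

Combined rate is 1/15 per hour.
Known contribution: 1/60 per hour.
So Rita's rate is 1/15 − 1/60 = 1/20, meaning 20 hours alone.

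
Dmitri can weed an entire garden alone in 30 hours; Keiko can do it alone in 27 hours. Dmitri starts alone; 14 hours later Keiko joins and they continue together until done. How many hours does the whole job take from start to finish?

In 14 hours Dmitri does 14/30 = 7/15 of the job, leaving 8/15.
Dmitri and Keiko together work at 19/270 per hour, so finishing takes 8/15 ÷ 19/270 = 144/19 hours.
Total time = 14 + 144/19 = 410/19 hours.

410/19 hours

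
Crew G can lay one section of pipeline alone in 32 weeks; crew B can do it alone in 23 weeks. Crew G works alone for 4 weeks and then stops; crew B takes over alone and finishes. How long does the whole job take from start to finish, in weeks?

In 4 weeks crew G does 4/32 = 1/8 of the job, leaving 7/8.
Crew B works at 1/23 per week, so finishing takes 7/8 ÷ 1/23 = 161/8 weeks.
Total time = 4 + 161/8 = 193/8 weeks.

193/8 weeks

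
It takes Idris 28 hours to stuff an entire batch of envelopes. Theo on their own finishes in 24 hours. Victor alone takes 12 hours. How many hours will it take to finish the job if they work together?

56/9 hours

Combined rate: 1/28 + 1/24 + 1/12 = (6 + 7 + 14)/168 = 27/168 = 9/56 per hour.
Time = 1 ÷ (9/56) = 56/9 hours.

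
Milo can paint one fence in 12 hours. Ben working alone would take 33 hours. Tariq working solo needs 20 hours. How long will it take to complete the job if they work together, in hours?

Combined rate: 1/12 + 1/33 + 1/20 = (55 + 20 + 33)/660 = 108/660 = 9/55 per hour.
Time = 1 ÷ (9/55) = 55/9 hours.

55/9 hours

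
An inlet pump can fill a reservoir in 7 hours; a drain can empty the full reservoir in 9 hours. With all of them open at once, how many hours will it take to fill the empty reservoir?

63/2 hours

Net rate = 1/7 − 1/9 = (9 − 7)/63 = 2/63 per hour.
Filling time = 1 ÷ (2/63) = 63/2 hours.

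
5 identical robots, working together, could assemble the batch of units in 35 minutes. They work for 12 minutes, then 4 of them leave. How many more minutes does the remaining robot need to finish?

115 minutes

One robot does 1/175 of the job per minute.
After 12 minutes with 5 robots, 12/35 is done (23/35 left).
With 1 robot the rate is 1/175, so the rest takes 23/35 ÷ 1/175 = 115 minutes.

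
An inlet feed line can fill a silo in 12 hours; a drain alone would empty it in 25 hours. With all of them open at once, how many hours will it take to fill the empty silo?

Net rate = 1/12 − 1/25 = (25 − 12)/300 = 13/300 per hour.
Filling time = 1 ÷ (13/300) = 300/13 hours.

300/13 hours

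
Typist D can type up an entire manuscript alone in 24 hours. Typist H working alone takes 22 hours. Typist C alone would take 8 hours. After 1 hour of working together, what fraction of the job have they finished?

Combined rate: 1/24 + 1/22 + 1/8 = (11 + 12 + 33)/264 = 56/264 = 7/33 per hour.
In 1 hour they complete 1·7/33 = 7/33 of the job.

7/33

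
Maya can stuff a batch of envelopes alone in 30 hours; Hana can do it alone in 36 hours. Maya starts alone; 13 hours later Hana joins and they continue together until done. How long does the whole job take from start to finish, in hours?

In 13 hours Maya does 13/30 of the job, leaving 17/30.
Maya and Hana together work at 11/180 per hour, so finishing takes 17/30 ÷ 11/180 = 102/11 hours.
Total time = 13 + 102/11 = 245/11 hours.

245/11 hours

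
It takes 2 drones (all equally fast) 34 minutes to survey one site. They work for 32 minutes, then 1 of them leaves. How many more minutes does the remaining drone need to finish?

One drone does 1/68 of the job per minute.
After 32 minutes with 2 drones, 16/17 is done (1/17 left).
With 1 drone the rate is 1/68, so the rest takes 1/17 ÷ 1/68 = 4 minutes.

4 minutes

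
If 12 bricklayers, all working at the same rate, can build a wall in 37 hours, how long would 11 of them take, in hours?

Total work is 12·37 = 444 bricklayer-hours.
With 11 bricklayers: 444/11 hours.

444/11 hours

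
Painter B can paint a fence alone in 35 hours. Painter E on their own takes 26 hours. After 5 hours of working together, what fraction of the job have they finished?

61/182

Combined rate: 1/35 + 1/26 = (26 + 35)/910 = 61/910 per hour.
In 5 hours they complete 5·61/910 = 61/182 of the job.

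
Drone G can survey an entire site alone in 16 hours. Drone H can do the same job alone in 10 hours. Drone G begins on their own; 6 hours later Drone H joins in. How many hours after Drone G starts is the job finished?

128/13 hours

In the first 6 hours Drone G alone does 6/16 = 3/8 of the job, leaving 5/8.
Once everyone is working, combined rate: 1/16 + 1/10 = (5 + 8)/80 = 13/80 per hour.
Remaining 5/8 at 13/80 per hour takes 50/13 hours.
Total from the start = 6 + 50/13 = 128/13 hours.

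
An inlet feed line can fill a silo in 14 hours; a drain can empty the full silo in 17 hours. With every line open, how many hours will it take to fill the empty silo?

Net rate = 1/14 − 1/17 = (17 − 14)/238 = 3/238 per hour.
Filling time = 1 ÷ (3/238) = 238/3 hours.

238/3 hours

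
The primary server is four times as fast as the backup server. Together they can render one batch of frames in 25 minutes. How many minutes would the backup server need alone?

Let the backup server's rate be r; then the primary server's rate is 4r, so together (4 + 1)r = 5r = 1/25.
Thus r = 1/125 per minute.
The backup server alone: 125 minutes; the primary server alone: 125/4 minutes.

125 minutes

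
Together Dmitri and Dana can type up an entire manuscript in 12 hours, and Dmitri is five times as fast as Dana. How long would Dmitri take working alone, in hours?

72/5 hours

Let Dana's rate be r; then Dmitri's rate is 5r, so together (5 + 1)r = 6r = 1/12.
Thus r = 1/72 per hour.
Dana alone: 72 hours; Dmitri alone: 72/5 hours.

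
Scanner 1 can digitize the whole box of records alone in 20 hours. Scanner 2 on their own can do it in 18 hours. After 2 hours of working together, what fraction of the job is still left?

Combined rate: 1/20 + 1/18 = (9 + 10)/180 = 19/180 per hour.
In 2 hours they complete 2·19/180 = 19/90 of the job.
So 71/90 remains.

71/90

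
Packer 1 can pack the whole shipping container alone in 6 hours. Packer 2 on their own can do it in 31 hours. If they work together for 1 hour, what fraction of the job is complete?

Combined rate: 1/6 + 1/31 = (31 + 6)/186 = 37/186 per hour.
In 1 hour they complete 1·37/186 = 37/186 of the job.

37/186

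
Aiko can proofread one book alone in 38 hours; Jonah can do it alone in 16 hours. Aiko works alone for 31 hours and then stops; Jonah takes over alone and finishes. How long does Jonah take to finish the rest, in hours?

In 31 hours Aiko does 31/38 of the job, leaving 7/38.
Jonah works at 1/16 per hour, so finishing takes 7/38 ÷ 1/16 = 56/19 hours.

56/19 hours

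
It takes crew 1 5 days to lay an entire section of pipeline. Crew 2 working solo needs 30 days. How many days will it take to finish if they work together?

With two workers the combined time is the product over the sum: 5·30/(5+30) = 150/35 = 30/7 days.

30/7 days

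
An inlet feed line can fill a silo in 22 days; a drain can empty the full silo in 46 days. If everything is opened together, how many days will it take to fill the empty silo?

253/6 days

Net rate = 1/22 − 1/46 = (23 − 11)/506 = 12/506 = 6/253 per day.
Filling time = 1 ÷ (6/253) = 253/6 days.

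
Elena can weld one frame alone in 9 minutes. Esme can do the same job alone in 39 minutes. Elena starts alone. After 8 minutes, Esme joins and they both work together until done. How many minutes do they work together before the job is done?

13/16 minutes

In the first 8 minutes Elena alone does 8/9 of the job, leaving 1/9.
Once everyone is working, combined rate: 1/9 + 1/39 = (13 + 3)/117 = 16/117 per minute.
Remaining 1/9 at 16/117 per minute takes 13/16 minutes.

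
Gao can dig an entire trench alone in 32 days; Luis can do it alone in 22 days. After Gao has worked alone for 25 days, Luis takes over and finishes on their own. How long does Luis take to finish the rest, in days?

77/16 days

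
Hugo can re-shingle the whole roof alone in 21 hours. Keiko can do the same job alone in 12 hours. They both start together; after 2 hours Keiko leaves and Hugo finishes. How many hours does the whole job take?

In the first 2 hours the combined rate is 11/84, so 11/42 of the job is done, leaving 31/42.
After Keiko leaves the rate is 1/21 per hour; the remaining 31/42 takes 31/2 hours.
Total = 2 + 31/2 = 35/2 hours.

35/2 hours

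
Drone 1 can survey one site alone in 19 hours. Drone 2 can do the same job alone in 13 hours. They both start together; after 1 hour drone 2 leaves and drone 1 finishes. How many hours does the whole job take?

228/13 hours

In the first 1 hour the combined rate is 32/247, so 32/247 of the job is done, leaving 215/247.
After drone 2 leaves the rate is 1/19 per hour; the remaining 215/247 takes 215/13 hours.
Total = 1 + 215/13 = 228/13 hours.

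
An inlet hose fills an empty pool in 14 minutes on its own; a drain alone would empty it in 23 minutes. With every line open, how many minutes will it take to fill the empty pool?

322/9 minutes

Net rate = 1/14 − 1/23 = (23 − 14)/322 = 9/322 per minute.
Filling time = 1 ÷ (9/322) = 322/9 minutes.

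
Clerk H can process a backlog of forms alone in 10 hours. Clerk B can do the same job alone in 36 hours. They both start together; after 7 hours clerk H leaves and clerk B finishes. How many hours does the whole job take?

In the first 7 hours the combined rate is 23/180, so 161/180 of the job is done, leaving 19/180.
After clerk H leaves the rate is 1/36 per hour; the remaining 19/180 takes 19/5 hours.
Total = 7 + 19/5 = 54/5 hours.

54/5 hours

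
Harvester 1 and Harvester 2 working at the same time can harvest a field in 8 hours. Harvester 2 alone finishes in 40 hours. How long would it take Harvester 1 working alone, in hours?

Combined rate is 1/8 per hour.
Known contribution: 1/40 per hour.
So Harvester 1's rate is 1/8 − 1/40 = 1/10, meaning 10 hours alone.

10 hours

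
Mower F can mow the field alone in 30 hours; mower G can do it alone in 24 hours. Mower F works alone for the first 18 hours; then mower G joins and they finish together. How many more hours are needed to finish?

In 18 hours mower F does 18/30 = 3/5 of the job, leaving 2/5.
Mower F and mower G together work at 3/40 per hour, so finishing takes 2/5 ÷ 3/40 = 16/3 hours.

16/3 hours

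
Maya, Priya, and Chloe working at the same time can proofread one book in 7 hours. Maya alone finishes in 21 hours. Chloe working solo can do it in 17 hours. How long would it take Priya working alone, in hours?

Combined rate is 1/7 per hour.
Known contribution: 1/21 + 1/17 = (17 + 21)/357 = 38/357 per hour.
So Priya's rate is 1/7 − 38/357 = 13/357, meaning 357/13 hours alone.

357/13 hours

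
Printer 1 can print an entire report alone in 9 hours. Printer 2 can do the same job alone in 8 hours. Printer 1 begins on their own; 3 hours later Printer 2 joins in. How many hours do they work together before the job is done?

In the first 3 hours Printer 1 alone does 3/9 = 1/3 of the job, leaving 2/3.
Once everyone is working, combined rate: 1/9 + 1/8 = (8 + 9)/72 = 17/72 per hour.
Remaining 2/3 at 17/72 per hour takes 48/17 hours.

48/17 hours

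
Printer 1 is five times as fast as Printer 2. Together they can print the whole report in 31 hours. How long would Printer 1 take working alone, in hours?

186/5 hours

Let Printer 2's rate be r; then Printer 1's rate is 5r, so together (5 + 1)r = 6r = 1/31.
Thus r = 1/186 per hour.
Printer 2 alone: 186 hours; Printer 1 alone: 186/5 hours.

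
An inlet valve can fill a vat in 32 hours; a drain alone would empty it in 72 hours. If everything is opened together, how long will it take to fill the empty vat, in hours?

288/5 hours

Net rate = 1/32 − 1/72 = (9 − 4)/288 = 5/288 per hour.
Filling time = 1 ÷ (5/288) = 288/5 hours.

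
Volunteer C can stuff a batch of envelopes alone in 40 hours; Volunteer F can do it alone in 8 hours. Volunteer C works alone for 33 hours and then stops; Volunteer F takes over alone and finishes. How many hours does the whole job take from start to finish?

In 33 hours Volunteer C does 33/40 of the job, leaving 7/40.
Volunteer F works at 1/8 per hour, so finishing takes 7/40 ÷ 1/8 = 7/5 hours.
Total time = 33 + 7/5 = 172/5 hours.

172/5 hours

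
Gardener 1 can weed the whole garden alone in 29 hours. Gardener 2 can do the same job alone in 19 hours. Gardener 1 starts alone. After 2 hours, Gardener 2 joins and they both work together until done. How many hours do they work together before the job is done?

In the first 2 hours Gardener 1 alone does 2/29 of the job, leaving 27/29.
Once everyone is working, combined rate: 1/29 + 1/19 = (19 + 29)/551 = 48/551 per hour.
Remaining 27/29 at 48/551 per hour takes 171/16 hours.

171/16 hours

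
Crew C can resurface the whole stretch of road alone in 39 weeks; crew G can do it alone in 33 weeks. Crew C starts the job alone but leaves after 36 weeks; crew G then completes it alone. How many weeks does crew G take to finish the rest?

In 36 weeks crew C does 36/39 = 12/13 of the job, leaving 1/13.
Crew G works at 1/33 per week, so finishing takes 1/13 ÷ 1/33 = 33/13 weeks.

33/13 weeks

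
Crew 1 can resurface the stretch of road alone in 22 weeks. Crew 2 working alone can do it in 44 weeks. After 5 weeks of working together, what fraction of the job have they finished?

Combined rate: 1/22 + 1/44 = (2 + 1)/44 = 3/44 per week.
In 5 weeks they complete 5·3/44 = 15/44 of the job.

15/44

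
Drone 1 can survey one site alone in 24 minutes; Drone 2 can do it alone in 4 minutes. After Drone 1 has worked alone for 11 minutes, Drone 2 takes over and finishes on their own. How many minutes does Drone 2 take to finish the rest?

In 11 minutes Drone 1 does 11/24 of the job, leaving 13/24.
Drone 2 works at 1/4 per minute, so finishing takes 13/24 ÷ 1/4 = 13/6 minutes.

13/6 minutes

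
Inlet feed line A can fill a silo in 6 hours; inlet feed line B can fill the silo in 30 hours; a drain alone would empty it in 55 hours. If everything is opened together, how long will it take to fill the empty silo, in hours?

11/2 hours

Net rate = 1/6 + 1/30 − 1/55 = (55 + 11 − 6)/330 = 60/330 = 2/11 per hour.
Filling time = 1 ÷ (2/11) = 11/2 hours.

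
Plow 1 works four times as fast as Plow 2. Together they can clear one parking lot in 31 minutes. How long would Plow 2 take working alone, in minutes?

155 minutes

Let Plow 2's rate be r; then Plow 1's rate is 4r, so together (4 + 1)r = 5r = 1/31.
Thus r = 1/155 per minute.
Plow 2 alone: 155 minutes; Plow 1 alone: 155/4 minutes.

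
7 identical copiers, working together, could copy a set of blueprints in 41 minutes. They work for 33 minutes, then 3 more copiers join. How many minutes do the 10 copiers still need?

28/5 minutes

One copier does 1/287 of the job per minute.
After 33 minutes with 7 copiers, 33/41 is done (8/41 left).
With 10 copiers the rate is 10/287, so the rest takes 8/41 ÷ 10/287 = 28/5 minutes.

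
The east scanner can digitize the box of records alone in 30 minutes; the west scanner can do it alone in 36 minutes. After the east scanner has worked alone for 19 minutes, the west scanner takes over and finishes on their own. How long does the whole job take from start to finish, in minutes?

161/5 minutes

In 19 minutes the east scanner does 19/30 of the job, leaving 11/30.
The west scanner works at 1/36 per minute, so finishing takes 11/30 ÷ 1/36 = 66/5 minutes.
Total time = 19 + 66/5 = 161/5 minutes.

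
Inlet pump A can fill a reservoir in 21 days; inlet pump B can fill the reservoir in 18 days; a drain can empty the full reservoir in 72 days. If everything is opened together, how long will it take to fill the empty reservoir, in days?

Net rate = 1/21 + 1/18 − 1/72 = (24 + 28 − 7)/504 = 45/504 = 5/56 per day.
Filling time = 1 ÷ (5/56) = 56/5 days.

56/5 days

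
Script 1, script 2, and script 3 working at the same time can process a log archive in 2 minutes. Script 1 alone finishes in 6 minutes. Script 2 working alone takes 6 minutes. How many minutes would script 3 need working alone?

6 minutes

Combined rate is 1/2 per minute.
Known contribution: 1/6 + 1/6 = (1 + 1)/6 = 2/6 = 1/3 per minute.
So script 3's rate is 1/2 − 1/3 = 1/6, meaning 6 minutes alone.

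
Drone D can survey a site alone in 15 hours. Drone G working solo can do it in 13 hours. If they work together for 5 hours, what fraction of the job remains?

11/39

Combined rate: 1/15 + 1/13 = (13 + 15)/195 = 28/195 per hour.
In 5 hours they complete 5·28/195 = 28/39 of the job.
So 11/39 remains.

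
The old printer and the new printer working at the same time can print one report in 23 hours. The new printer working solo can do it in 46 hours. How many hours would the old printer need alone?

46 hours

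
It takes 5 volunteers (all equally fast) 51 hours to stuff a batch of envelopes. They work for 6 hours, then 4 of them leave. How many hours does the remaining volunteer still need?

One volunteer does 1/255 of the job per hour.
After 6 hours with 5 volunteers, 2/17 is done (15/17 left).
With 1 volunteer the rate is 1/255, so the rest takes 15/17 ÷ 1/255 = 225 hours.

225 hours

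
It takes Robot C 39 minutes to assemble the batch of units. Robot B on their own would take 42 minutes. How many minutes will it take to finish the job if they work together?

182/9 minutes

Combined rate: 1/39 + 1/42 = (14 + 13)/546 = 27/546 = 9/182 per minute.
Time = 1 ÷ (9/182) = 182/9 minutes.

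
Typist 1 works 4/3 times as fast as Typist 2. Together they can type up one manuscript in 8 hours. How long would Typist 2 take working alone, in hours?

Let Typist 2's rate be r; then Typist 1's rate is (4/3)r, so together (4/3 + 1)r = (7/3)r = 1/8.
Thus r = 3/56 per hour.
Typist 2 alone: 56/3 hours; Typist 1 alone: 14 hours.

56/3 hours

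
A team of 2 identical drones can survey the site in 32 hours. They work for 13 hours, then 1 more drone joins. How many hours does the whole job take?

77/3 hours

One drone does 1/64 of the job per hour.
After 13 hours with 2 drones, 13/32 is done (19/32 left).
With 3 drones the rate is 3/64, so the rest takes 19/32 ÷ 3/64 = 38/3 hours.
Total = 13 + 38/3 = 77/3 hours.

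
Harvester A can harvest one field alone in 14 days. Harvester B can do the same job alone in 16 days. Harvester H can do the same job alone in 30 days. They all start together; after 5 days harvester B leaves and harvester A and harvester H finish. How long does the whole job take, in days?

105/16 days

In the first 5 days the combined rate is 281/1680, so 281/336 of the job is done, leaving 55/336.
After harvester B leaves the rate is 11/105 per day; the remaining 55/336 takes 25/16 days.
Total = 5 + 25/16 = 105/16 days.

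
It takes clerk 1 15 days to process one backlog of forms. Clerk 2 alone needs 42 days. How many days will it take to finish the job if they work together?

With two workers the combined time is the product over the sum: 15·42/(15+42) = 630/57 = 210/19 days.

210/19 days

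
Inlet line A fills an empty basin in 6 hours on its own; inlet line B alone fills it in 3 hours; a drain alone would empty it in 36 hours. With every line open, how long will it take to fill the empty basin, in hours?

36/17 hours

Net rate = 1/6 + 1/3 − 1/36 = (6 + 12 − 1)/36 = 17/36 per hour.
Filling time = 1 ÷ (17/36) = 36/17 hours.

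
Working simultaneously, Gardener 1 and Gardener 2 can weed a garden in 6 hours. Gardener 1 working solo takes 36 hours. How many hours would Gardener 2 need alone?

36/5 hours

Combined rate is 1/6 per hour.
Known contribution: 1/36 per hour.
So Gardener 2's rate is 1/6 − 1/36 = 5/36, meaning 36/5 hours alone.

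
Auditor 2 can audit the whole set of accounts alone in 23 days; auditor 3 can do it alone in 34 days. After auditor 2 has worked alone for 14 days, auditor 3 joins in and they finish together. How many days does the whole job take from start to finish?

368/19 days

In 14 days auditor 2 does 14/23 of the job, leaving 9/23.
Auditor 2 and auditor 3 together work at 57/782 per day, so finishing takes 9/23 ÷ 57/782 = 102/19 days.
Total time = 14 + 102/19 = 368/19 days.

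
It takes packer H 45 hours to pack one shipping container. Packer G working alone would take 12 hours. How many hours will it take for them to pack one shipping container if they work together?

Combined rate: 1/45 + 1/12 = (4 + 15)/180 = 19/180 per hour.
Time = 1 ÷ (19/180) = 180/19 hours.

180/19 hours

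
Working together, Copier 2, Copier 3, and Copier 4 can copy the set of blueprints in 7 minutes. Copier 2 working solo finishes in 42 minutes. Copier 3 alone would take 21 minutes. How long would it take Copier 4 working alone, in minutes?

Combined rate is 1/7 per minute.
Known contribution: 1/42 + 1/21 = (1 + 2)/42 = 3/42 = 1/14 per minute.
So Copier 4's rate is 1/7 − 1/14 = 1/14, meaning 14 minutes alone.

14 minutes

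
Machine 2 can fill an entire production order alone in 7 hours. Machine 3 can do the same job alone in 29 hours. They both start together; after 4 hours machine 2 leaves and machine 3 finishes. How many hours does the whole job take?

In the first 4 hours the combined rate is 36/203, so 144/203 of the job is done, leaving 59/203.
After machine 2 leaves the rate is 1/29 per hour; the remaining 59/203 takes 59/7 hours.
Total = 4 + 59/7 = 87/7 hours.

87/7 hours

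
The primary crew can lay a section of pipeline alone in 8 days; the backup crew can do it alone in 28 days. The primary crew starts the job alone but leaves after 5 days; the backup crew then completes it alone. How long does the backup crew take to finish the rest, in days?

21/2 days

In 5 days the primary crew does 5/8 of the job, leaving 3/8.
The backup crew works at 1/28 per day, so finishing takes 3/8 ÷ 1/28 = 21/2 days.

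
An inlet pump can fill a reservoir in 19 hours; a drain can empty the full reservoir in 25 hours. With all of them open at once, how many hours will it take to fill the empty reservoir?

475/6 hours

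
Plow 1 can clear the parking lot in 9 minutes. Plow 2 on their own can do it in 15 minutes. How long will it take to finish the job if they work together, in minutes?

45/8 minutes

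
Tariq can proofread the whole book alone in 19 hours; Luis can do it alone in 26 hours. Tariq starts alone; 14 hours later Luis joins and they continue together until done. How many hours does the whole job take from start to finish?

152/9 hours

In 14 hours Tariq does 14/19 of the job, leaving 5/19.
Tariq and Luis together work at 45/494 per hour, so finishing takes 5/19 ÷ 45/494 = 26/9 hours.
Total time = 14 + 26/9 = 152/9 hours.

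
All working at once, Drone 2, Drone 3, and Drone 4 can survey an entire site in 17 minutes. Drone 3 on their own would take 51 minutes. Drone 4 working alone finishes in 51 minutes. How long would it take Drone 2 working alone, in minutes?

51 minutes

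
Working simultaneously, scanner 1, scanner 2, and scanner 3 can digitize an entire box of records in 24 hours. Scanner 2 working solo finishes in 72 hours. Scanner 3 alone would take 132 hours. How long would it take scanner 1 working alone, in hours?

Combined rate is 1/24 per hour.
Known contribution: 1/72 + 1/132 = (11 + 6)/792 = 17/792 per hour.
So scanner 1's rate is 1/24 − 17/792 = 2/99, meaning 99/2 hours alone.

99/2 hours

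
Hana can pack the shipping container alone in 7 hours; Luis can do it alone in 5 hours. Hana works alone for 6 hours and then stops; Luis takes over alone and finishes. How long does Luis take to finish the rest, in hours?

5/7 hours

In 6 hours Hana does 6/7 of the job, leaving 1/7.
Luis works at 1/5 per hour, so finishing takes 1/7 ÷ 1/5 = 5/7 hours.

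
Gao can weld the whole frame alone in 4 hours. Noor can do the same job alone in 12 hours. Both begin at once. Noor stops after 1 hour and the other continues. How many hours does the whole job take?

In the first 1 hour the combined rate is 1/3, so 1/3 of the job is done, leaving 2/3.
After Noor leaves the rate is 1/4 per hour; the remaining 2/3 takes 8/3 hours.
Total = 1 + 8/3 = 11/3 hours.

11/3 hours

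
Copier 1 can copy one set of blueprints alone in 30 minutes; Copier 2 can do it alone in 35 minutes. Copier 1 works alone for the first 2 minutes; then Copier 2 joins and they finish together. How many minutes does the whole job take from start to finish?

222/13 minutes

In 2 minutes Copier 1 does 2/30 = 1/15 of the job, leaving 14/15.
Copier 1 and Copier 2 together work at 13/210 per minute, so finishing takes 14/15 ÷ 13/210 = 196/13 minutes.
Total time = 2 + 196/13 = 222/13 minutes.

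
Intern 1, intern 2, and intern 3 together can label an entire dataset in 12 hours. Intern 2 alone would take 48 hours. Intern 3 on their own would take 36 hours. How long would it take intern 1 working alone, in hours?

Combined rate is 1/12 per hour.
Known contribution: 1/48 + 1/36 = (3 + 4)/144 = 7/144 per hour.
So intern 1's rate is 1/12 − 7/144 = 5/144, meaning 144/5 hours alone.

144/5 hours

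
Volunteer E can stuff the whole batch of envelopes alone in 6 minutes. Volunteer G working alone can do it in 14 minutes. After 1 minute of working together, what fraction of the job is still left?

16/21

Combined rate: 1/6 + 1/14 = (7 + 3)/42 = 10/42 = 5/21 per minute.
In 1 minute they complete 1·5/21 = 5/21 of the job.
So 16/21 remains.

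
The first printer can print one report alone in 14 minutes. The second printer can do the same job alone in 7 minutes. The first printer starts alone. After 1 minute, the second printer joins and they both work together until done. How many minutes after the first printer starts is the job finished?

16/3 minutes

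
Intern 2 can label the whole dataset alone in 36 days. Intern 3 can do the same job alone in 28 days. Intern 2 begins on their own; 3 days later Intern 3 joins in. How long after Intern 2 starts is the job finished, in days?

279/16 days

In the first 3 days Intern 2 alone does 3/36 = 1/12 of the job, leaving 11/12.
Once everyone is working, combined rate: 1/36 + 1/28 = (7 + 9)/252 = 16/252 = 4/63 per day.
Remaining 11/12 at 4/63 per day takes 231/16 days.
Total from the start = 3 + 231/16 = 279/16 days.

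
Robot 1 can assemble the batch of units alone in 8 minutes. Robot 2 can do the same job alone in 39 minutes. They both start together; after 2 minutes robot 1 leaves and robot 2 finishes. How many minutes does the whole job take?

117/4 minutes

In the first 2 minutes the combined rate is 47/312, so 47/156 of the job is done, leaving 109/156.
After robot 1 leaves the rate is 1/39 per minute; the remaining 109/156 takes 109/4 minutes.
Total = 2 + 109/4 = 117/4 minutes.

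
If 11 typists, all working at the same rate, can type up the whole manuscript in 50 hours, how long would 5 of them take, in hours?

Total work is 11·50 = 550 typist-hours.
With 5 typists: 550/5 = 110 hours.

110 hours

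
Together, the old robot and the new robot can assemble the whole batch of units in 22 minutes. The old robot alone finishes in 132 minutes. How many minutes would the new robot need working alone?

Combined rate is 1/22 per minute.
Known contribution: 1/132 per minute.
So the new robot's rate is 1/22 − 1/132 = 5/132, meaning 132/5 minutes alone.

132/5 minutes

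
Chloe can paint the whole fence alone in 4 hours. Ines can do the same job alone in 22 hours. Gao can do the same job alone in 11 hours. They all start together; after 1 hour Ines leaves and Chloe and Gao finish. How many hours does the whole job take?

14/5 hours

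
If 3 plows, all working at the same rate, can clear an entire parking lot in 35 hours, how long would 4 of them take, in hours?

Total work is 3·35 = 105 plow-hours.
With 4 plows: 105/4 hours.

105/4 hours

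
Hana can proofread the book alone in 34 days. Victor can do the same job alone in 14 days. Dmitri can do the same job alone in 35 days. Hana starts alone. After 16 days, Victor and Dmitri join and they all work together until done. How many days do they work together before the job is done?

In the first 16 days Hana alone does 16/34 = 8/17 of the job, leaving 9/17.
Once everyone is working, combined rate: 1/34 + 1/14 + 1/35 = (35 + 85 + 34)/1190 = 154/1190 = 11/85 per day.
Remaining 9/17 at 11/85 per day takes 45/11 days.

45/11 days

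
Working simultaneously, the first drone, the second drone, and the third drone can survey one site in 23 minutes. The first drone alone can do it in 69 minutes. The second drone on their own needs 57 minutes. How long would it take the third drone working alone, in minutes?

Combined rate is 1/23 per minute.
Known contribution: 1/69 + 1/57 = (19 + 23)/1311 = 42/1311 = 14/437 per minute.
So the third drone's rate is 1/23 − 14/437 = 5/437, meaning 437/5 minutes alone.

437/5 minutes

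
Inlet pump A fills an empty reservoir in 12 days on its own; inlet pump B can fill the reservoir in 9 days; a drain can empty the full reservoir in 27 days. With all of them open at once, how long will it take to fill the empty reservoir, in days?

108/17 days

Net rate = 1/12 + 1/9 − 1/27 = (9 + 12 − 4)/108 = 17/108 per day.
Filling time = 1 ÷ (17/108) = 108/17 days.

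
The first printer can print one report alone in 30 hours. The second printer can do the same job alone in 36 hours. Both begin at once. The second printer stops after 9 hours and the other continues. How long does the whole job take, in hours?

45/2 hours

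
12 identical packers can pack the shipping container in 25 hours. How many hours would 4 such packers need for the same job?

Total work is 12·25 = 300 packer-hours.
With 4 packers: 300/4 = 75 hours.

75 hours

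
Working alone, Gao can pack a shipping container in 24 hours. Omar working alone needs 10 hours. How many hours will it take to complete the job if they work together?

120/17 hours

Combined rate: 1/24 + 1/10 = (5 + 12)/120 = 17/120 per hour.
Time = 1 ÷ (17/120) = 120/17 hours.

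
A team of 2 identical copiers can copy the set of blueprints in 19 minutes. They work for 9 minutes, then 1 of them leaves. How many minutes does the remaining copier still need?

20 minutes

One copier does 1/38 of the job per minute.
After 9 minutes with 2 copiers, 9/19 is done (10/19 left).
With 1 copier the rate is 1/38, so the rest takes 10/19 ÷ 1/38 = 20 minutes.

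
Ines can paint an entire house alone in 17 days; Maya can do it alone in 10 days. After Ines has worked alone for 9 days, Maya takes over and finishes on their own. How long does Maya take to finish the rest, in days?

In 9 days Ines does 9/17 of the job, leaving 8/17.
Maya works at 1/10 per day, so finishing takes 8/17 ÷ 1/10 = 80/17 days.

80/17 days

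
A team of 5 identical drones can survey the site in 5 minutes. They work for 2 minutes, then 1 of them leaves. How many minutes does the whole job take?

One drone does 1/25 of the job per minute.
After 2 minutes with 5 drones, 2/5 is done (3/5 left).
With 4 drones the rate is 4/25, so the rest takes 3/5 ÷ 4/25 = 15/4 minutes.
Total = 2 + 15/4 = 23/4 minutes.

23/4 minutes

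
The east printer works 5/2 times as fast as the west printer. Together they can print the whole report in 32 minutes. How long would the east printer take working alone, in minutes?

224/5 minutes

Let the west printer's rate be r; then the east printer's rate is (5/2)r, so together (5/2 + 1)r = (7/2)r = 1/32.
Thus r = 1/112 per minute.
The west printer alone: 112 minutes; the east printer alone: 224/5 minutes.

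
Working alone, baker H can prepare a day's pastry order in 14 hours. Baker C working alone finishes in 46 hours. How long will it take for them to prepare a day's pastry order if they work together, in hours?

161/15 hours

Combined rate: 1/14 + 1/46 = (23 + 7)/322 = 30/322 = 15/161 per hour.
Time = 1 ÷ (15/161) = 161/15 hours.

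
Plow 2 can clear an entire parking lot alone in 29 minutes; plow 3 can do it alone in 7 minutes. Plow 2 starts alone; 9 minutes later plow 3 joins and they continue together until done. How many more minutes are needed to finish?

35/9 minutes

In 9 minutes plow 2 does 9/29 of the job, leaving 20/29.
Plow 2 and plow 3 together work at 36/203 per minute, so finishing takes 20/29 ÷ 36/203 = 35/9 minutes.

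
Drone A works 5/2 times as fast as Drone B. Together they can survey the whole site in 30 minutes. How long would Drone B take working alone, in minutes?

105 minutes

Let Drone B's rate be r; then Drone A's rate is (5/2)r, so together (5/2 + 1)r = (7/2)r = 1/30.
Thus r = 1/105 per minute.
Drone B alone: 105 minutes; Drone A alone: 42 minutes.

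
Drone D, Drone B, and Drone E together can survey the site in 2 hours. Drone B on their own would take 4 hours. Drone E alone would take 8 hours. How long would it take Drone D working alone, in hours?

8 hours

Combined rate is 1/2 per hour.
Known contribution: 1/4 + 1/8 = (2 + 1)/8 = 3/8 per hour.
So Drone D's rate is 1/2 − 3/8 = 1/8, meaning 8 hours alone.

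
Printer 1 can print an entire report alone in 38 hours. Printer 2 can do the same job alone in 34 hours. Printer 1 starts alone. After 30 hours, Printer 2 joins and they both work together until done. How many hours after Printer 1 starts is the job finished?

In the first 30 hours Printer 1 alone does 30/38 = 15/19 of the job, leaving 4/19.
Once everyone is working, combined rate: 1/38 + 1/34 = (17 + 19)/646 = 36/646 = 18/323 per hour.
Remaining 4/19 at 18/323 per hour takes 34/9 hours.
Total from the start = 30 + 34/9 = 304/9 hours.

304/9 hours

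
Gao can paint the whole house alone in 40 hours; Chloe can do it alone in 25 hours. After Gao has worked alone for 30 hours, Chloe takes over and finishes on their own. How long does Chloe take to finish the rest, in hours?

In 30 hours Gao does 30/40 = 3/4 of the job, leaving 1/4.
Chloe works at 1/25 per hour, so finishing takes 1/4 ÷ 1/25 = 25/4 hours.

25/4 hours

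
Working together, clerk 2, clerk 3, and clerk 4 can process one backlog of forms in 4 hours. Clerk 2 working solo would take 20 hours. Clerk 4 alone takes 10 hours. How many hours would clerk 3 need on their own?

10 hours

Combined rate is 1/4 per hour.
Known contribution: 1/20 + 1/10 = (1 + 2)/20 = 3/20 per hour.
So clerk 3's rate is 1/4 − 3/20 = 1/10, meaning 10 hours alone.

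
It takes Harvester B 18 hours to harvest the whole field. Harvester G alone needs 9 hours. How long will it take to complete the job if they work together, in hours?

6 hours

Combined rate: 1/18 + 1/9 = (1 + 2)/18 = 3/18 = 1/6 per hour.
Time = 1 ÷ (1/6) = 6 hours.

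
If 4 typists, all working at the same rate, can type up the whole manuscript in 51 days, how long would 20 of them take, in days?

51/5 days

Total work is 4·51 = 204 typist-days.
With 20 typists: 204/20 = 51/5 days.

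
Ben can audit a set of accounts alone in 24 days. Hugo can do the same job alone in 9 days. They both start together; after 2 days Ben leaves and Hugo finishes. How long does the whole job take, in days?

In the first 2 days the combined rate is 11/72, so 11/36 of the job is done, leaving 25/36.
After Ben leaves the rate is 1/9 per day; the remaining 25/36 takes 25/4 days.
Total = 2 + 25/4 = 33/4 days.

33/4 days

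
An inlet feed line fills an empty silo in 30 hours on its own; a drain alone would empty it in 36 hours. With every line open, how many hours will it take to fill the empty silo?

Net rate = 1/30 − 1/36 = (6 − 5)/180 = 1/180 per hour.
Filling time = 1 ÷ (1/180) = 180 hours.

180 hours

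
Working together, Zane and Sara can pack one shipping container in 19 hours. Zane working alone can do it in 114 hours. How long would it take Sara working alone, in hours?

114/5 hours

Combined rate is 1/19 per hour.
Known contribution: 1/114 per hour.
So Sara's rate is 1/19 − 1/114 = 5/114, meaning 114/5 hours alone.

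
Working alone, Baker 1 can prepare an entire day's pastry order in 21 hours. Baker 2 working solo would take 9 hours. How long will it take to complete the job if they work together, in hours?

Combined rate: 1/21 + 1/9 = (3 + 7)/63 = 10/63 per hour.
Time = 1 ÷ (10/63) = 63/10 hours.

63/10 hours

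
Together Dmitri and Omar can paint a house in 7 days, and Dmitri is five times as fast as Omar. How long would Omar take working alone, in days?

42 days

Let Omar's rate be r; then Dmitri's rate is 5r, so together (5 + 1)r = 6r = 1/7.
Thus r = 1/42 per day.
Omar alone: 42 days; Dmitri alone: 42/5 days.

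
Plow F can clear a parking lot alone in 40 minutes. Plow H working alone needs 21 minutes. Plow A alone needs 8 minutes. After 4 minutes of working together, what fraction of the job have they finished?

Combined rate: 1/40 + 1/21 + 1/8 = (21 + 40 + 105)/840 = 166/840 = 83/420 per minute.
In 4 minutes they complete 4·83/420 = 83/105 of the job.

83/105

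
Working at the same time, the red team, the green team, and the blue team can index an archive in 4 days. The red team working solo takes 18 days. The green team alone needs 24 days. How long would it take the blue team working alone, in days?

72/11 days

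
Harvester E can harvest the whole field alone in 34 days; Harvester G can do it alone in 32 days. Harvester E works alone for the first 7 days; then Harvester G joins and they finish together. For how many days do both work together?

In 7 days Harvester E does 7/34 of the job, leaving 27/34.
Harvester E and Harvester G together work at 33/544 per day, so finishing takes 27/34 ÷ 33/544 = 144/11 days.

144/11 days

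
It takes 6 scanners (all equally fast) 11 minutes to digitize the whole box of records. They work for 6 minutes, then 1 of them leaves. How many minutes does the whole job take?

12 minutes

One scanner does 1/66 of the job per minute.
After 6 minutes with 6 scanners, 6/11 is done (5/11 left).
With 5 scanners the rate is 5/66, so the rest takes 5/11 ÷ 5/66 = 6 minutes.
Total = 6 + 6 = 12 minutes.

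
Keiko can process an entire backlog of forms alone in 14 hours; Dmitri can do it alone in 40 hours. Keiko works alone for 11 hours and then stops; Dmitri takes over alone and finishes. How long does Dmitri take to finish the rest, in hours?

60/7 hours

In 11 hours Keiko does 11/14 of the job, leaving 3/14.
Dmitri works at 1/40 per hour, so finishing takes 3/14 ÷ 1/40 = 60/7 hours.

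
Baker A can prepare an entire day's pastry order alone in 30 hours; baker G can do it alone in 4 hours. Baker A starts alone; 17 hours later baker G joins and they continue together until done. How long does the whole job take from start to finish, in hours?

315/17 hours

In 17 hours baker A does 17/30 of the job, leaving 13/30.
Baker A and baker G together work at 17/60 per hour, so finishing takes 13/30 ÷ 17/60 = 26/17 hours.
Total time = 17 + 26/17 = 315/17 hours.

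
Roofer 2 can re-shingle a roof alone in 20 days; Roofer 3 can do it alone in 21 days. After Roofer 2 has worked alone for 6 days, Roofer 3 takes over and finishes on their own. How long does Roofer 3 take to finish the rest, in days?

147/10 days

In 6 days Roofer 2 does 6/20 = 3/10 of the job, leaving 7/10.
Roofer 3 works at 1/21 per day, so finishing takes 7/10 ÷ 1/21 = 147/10 days.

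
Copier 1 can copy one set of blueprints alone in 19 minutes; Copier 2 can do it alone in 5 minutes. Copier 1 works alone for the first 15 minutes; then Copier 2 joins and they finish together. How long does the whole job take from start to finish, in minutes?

95/6 minutes

In 15 minutes Copier 1 does 15/19 of the job, leaving 4/19.
Copier 1 and Copier 2 together work at 24/95 per minute, so finishing takes 4/19 ÷ 24/95 = 5/6 minutes.
Total time = 15 + 5/6 = 95/6 minutes.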